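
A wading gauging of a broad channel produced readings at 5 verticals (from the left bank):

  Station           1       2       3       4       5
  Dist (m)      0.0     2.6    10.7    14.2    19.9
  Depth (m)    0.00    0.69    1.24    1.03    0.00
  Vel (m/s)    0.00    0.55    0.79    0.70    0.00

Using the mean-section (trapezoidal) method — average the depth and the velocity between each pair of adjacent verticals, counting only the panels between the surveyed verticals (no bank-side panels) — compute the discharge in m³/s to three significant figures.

9.47 m³/s

Panel 1-2: Δb = 2.6 m, d̄ = (0.00+0.69)/2 = 0.345, v̄ = (0.00+0.55)/2 = 0.275 → q = 2.6×0.345×0.275 = 0.2467 m³/s
Panel 2-3: Δb = 8.1 m, d̄ = (0.69+1.24)/2 = 0.965, v̄ = (0.55+0.79)/2 = 0.67 → q = 8.1×0.965×0.67 = 5.237 m³/s
Panel 3-4: Δb = 3.5 m, d̄ = (1.24+1.03)/2 = 1.135, v̄ = (0.79+0.70)/2 = 0.745 → q = 3.5×1.135×0.745 = 2.960 m³/s
Panel 4-5: Δb = 5.7 m, d̄ = (1.03+0.00)/2 = 0.515, v̄ = (0.70+0.00)/2 = 0.35 → q = 5.7×0.515×0.35 = 1.027 m³/s
Q = Σ q = 9.471 m³/s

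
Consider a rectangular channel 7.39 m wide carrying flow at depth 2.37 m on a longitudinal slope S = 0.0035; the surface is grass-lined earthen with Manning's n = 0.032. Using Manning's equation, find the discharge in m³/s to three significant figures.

A = b·y = 7.39 × 2.37 = 17.51 m²
P = b + 2y = 7.39 + 2×2.37 = 12.13 m
R = A/P = 17.51/12.13 = 1.444 m
Q = (1/n)·A·R^(2/3)·S^(1/2) = (1/0.032) × 17.51 × 1.444^(2/3) × 0.0035^(1/2) = 41.36 m³/s

41.4 m³/s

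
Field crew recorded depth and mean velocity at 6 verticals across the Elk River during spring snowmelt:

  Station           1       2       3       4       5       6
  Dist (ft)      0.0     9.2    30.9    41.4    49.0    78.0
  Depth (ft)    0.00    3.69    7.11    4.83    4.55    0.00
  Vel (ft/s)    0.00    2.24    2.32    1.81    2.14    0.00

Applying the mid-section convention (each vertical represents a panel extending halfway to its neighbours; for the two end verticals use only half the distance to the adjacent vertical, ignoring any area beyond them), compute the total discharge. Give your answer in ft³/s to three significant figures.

651 ft³/s

w_2 = (30.9 − 0.0)/2 = 15.45 ft; q_2 = 2.24 × 3.69 × 15.45 = 127.7 ft³/s
w_3 = (41.4 − 9.2)/2 = 16.1 ft; q_3 = 2.32 × 7.11 × 16.1 = 265.6 ft³/s
w_4 = (49.0 − 30.9)/2 = 9.05 ft; q_4 = 1.81 × 4.83 × 9.05 = 79.12 ft³/s
w_5 = (78.0 − 41.4)/2 = 18.3 ft; q_5 = 2.14 × 4.55 × 18.3 = 178.2 ft³/s
Stations 1, 6 contribute zero (depth or velocity is 0).
Q = Σ qᵢ = 650.6 ft³/s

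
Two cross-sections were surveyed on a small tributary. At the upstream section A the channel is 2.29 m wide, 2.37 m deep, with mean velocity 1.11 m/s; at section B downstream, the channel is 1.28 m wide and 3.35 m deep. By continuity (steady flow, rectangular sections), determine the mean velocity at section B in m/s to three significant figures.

1.40 m/s

Q = A₁V₁ = (2.29×2.37) × 1.11 = 6.024 m³/s
A₂ = 1.28 × 3.35 = 4.288 m²
V₂ = Q/A₂ = 6.024/4.288 = 1.405 m/s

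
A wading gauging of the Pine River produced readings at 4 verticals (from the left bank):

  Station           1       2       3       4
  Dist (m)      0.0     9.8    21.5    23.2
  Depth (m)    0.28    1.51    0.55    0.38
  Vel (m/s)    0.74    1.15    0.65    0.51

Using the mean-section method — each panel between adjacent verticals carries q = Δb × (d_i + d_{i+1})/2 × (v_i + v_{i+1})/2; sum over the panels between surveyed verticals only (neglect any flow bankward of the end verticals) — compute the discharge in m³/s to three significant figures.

19.6 m³/s

Panel 1-2: Δb = 9.8 m, d̄ = (0.28+1.51)/2 = 0.895, v̄ = (0.74+1.15)/2 = 0.945 → q = 9.8×0.895×0.945 = 8.289 m³/s
Panel 2-3: Δb = 11.7 m, d̄ = (1.51+0.55)/2 = 1.03, v̄ = (1.15+0.65)/2 = 0.9 → q = 11.7×1.03×0.9 = 10.85 m³/s
Panel 3-4: Δb = 1.7 m, d̄ = (0.55+0.38)/2 = 0.465, v̄ = (0.65+0.51)/2 = 0.58 → q = 1.7×0.465×0.58 = 0.4585 m³/s
Q = Σ q = 19.59 m³/s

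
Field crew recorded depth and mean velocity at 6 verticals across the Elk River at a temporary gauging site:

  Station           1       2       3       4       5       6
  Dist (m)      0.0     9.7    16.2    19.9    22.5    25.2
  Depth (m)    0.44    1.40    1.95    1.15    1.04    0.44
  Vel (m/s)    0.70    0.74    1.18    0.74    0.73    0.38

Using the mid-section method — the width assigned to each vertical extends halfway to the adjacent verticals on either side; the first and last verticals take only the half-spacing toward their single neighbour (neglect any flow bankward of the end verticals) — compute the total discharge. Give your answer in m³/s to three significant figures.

26.5 m³/s

w_1 = (9.7 − 0.0)/2 = 4.85 m; q_1 = 0.70 × 0.44 × 4.85 = 1.494 m³/s
w_2 = (16.2 − 0.0)/2 = 8.1 m; q_2 = 0.74 × 1.40 × 8.1 = 8.392 m³/s
w_3 = (19.9 − 9.7)/2 = 5.1 m; q_3 = 1.18 × 1.95 × 5.1 = 11.74 m³/s
w_4 = (22.5 − 16.2)/2 = 3.15 m; q_4 = 0.74 × 1.15 × 3.15 = 2.681 m³/s
w_5 = (25.2 − 19.9)/2 = 2.65 m; q_5 = 0.73 × 1.04 × 2.65 = 2.012 m³/s
w_6 = (25.2 − 22.5)/2 = 1.35 m; q_6 = 0.38 × 0.44 × 1.35 = 0.2257 m³/s
Q = Σ qᵢ = 26.54 m³/s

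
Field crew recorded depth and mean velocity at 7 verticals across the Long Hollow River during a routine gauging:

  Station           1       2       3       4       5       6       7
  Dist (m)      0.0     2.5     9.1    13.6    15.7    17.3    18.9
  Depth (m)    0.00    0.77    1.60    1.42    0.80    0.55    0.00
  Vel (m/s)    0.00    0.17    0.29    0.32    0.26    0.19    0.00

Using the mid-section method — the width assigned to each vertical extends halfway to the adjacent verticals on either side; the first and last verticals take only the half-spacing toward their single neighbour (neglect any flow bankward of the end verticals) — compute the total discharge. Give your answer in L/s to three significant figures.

w_2 = (9.1 − 0.0)/2 = 4.55 m; q_2 = 0.17 × 0.77 × 4.55 = 0.5956 m³/s
w_3 = (13.6 − 2.5)/2 = 5.55 m; q_3 = 0.29 × 1.60 × 5.55 = 2.575 m³/s
w_4 = (15.7 − 9.1)/2 = 3.3 m; q_4 = 0.32 × 1.42 × 3.3 = 1.500 m³/s
w_5 = (17.3 − 13.6)/2 = 1.85 m; q_5 = 0.26 × 0.80 × 1.85 = 0.3848 m³/s
w_6 = (18.9 − 15.7)/2 = 1.6 m; q_6 = 0.19 × 0.55 × 1.6 = 0.1672 m³/s
Stations 1, 7 contribute zero (depth or velocity is 0).
Q = Σ qᵢ = 5.222 m³/s
= 5.222 × 1000 = 5222 L/s

5220 L/s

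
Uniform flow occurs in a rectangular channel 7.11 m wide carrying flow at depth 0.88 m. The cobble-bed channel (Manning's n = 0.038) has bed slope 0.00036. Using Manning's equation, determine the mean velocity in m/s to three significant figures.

A = b·y = 7.11 × 0.88 = 6.257 m²
P = b + 2y = 7.11 + 2×0.88 = 8.870 m
R = A/P = 6.257/8.870 = 0.7054 m
Q = (1/n)·A·R^(2/3)·S^(1/2) = (1/0.038) × 6.257 × 0.7054^(2/3) × 0.00036^(1/2) = 2.476 m³/s
V = Q/A = 2.476/6.257 = 0.3957 m/s

0.396 m/s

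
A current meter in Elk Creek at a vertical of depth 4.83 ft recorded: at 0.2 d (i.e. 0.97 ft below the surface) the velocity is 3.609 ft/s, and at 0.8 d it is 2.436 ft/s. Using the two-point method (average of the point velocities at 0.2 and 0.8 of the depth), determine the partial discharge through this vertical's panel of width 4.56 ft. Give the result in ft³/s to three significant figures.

v̄ = (3.609 + 2.436) / 2 = 3.023 ft/s
q = v̄ × d × w = 3.023 × 4.83 × 4.56 = 66.57 ft³/s

66.6 ft³/s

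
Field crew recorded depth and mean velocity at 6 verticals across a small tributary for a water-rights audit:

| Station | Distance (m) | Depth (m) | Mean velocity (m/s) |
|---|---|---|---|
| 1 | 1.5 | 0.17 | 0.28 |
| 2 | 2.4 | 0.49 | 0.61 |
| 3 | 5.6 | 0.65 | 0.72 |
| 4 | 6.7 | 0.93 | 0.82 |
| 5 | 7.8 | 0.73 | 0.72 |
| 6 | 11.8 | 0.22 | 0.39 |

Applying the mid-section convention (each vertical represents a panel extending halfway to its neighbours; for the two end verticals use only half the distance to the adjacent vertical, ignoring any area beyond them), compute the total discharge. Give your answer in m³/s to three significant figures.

3.99 m³/s

w_1 = (2.4 − 1.5)/2 = 0.45 m; q_1 = 0.28 × 0.17 × 0.45 = 0.02142 m³/s
w_2 = (5.6 − 1.5)/2 = 2.05 m; q_2 = 0.61 × 0.49 × 2.05 = 0.6127 m³/s
w_3 = (6.7 − 2.4)/2 = 2.15 m; q_3 = 0.72 × 0.65 × 2.15 = 1.006 m³/s
w_4 = (7.8 − 5.6)/2 = 1.1 m; q_4 = 0.82 × 0.93 × 1.1 = 0.8389 m³/s
w_5 = (11.8 − 6.7)/2 = 2.55 m; q_5 = 0.72 × 0.73 × 2.55 = 1.340 m³/s
w_6 = (11.8 − 7.8)/2 = 2 m; q_6 = 0.39 × 0.22 × 2 = 0.1716 m³/s
Q = Σ qᵢ = 3.991 m³/s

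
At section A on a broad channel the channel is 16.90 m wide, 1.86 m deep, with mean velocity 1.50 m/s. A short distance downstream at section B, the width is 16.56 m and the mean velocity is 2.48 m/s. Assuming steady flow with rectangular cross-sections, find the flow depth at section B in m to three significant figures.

Q = A₁V₁ = (16.90×1.86) × 1.50 = 47.15 m³/s
d₂ = Q/(b₂ V₂) = 47.15/(16.56×2.48) = 1.148 m

1.15 m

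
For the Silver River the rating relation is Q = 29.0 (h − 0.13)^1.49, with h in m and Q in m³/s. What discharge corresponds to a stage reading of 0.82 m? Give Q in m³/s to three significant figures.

Q = 29.0 × (0.82 − 0.13)^1.49 = 29.0 × 0.69^1.49 = 16.68 m³/s

16.7 m³/s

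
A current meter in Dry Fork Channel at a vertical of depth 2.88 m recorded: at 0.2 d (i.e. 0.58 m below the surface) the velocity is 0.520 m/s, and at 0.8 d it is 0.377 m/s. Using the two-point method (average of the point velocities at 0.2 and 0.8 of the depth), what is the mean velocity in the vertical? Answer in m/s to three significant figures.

v̄ = (0.520 + 0.377) / 2 = 0.4485 m/s

0.449 m/s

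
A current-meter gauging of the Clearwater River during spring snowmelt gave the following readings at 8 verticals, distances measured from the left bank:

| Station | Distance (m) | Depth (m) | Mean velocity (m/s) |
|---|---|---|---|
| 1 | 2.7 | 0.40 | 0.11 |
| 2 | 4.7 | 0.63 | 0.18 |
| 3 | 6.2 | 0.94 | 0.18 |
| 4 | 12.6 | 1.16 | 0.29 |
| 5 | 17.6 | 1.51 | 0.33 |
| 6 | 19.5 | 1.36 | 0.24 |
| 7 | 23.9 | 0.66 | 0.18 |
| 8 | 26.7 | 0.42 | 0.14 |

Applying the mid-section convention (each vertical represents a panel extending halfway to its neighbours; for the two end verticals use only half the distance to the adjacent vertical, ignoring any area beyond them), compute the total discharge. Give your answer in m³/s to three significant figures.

w_1 = (4.7 − 2.7)/2 = 1 m; q_1 = 0.11 × 0.40 × 1 = 0.04400 m³/s
w_2 = (6.2 − 2.7)/2 = 1.75 m; q_2 = 0.18 × 0.63 × 1.75 = 0.1985 m³/s
w_3 = (12.6 − 4.7)/2 = 3.95 m; q_3 = 0.18 × 0.94 × 3.95 = 0.6683 m³/s
w_4 = (17.6 − 6.2)/2 = 5.7 m; q_4 = 0.29 × 1.16 × 5.7 = 1.917 m³/s
w_5 = (19.5 − 12.6)/2 = 3.45 m; q_5 = 0.33 × 1.51 × 3.45 = 1.719 m³/s
w_6 = (23.9 − 17.6)/2 = 3.15 m; q_6 = 0.24 × 1.36 × 3.15 = 1.028 m³/s
w_7 = (26.7 − 19.5)/2 = 3.6 m; q_7 = 0.18 × 0.66 × 3.6 = 0.4277 m³/s
w_8 = (26.7 − 23.9)/2 = 1.4 m; q_8 = 0.14 × 0.42 × 1.4 = 0.08232 m³/s
Q = Σ qᵢ = 6.086 m³/s

6.09 m³/s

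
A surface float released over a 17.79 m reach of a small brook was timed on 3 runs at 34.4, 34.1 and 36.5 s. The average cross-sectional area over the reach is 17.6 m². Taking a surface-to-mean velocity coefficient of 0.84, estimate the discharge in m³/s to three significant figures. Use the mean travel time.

7.51 m³/s

t̄ = (34.4 + 34.1 + 36.5) / 3 = 35 s
v_surface = L / t̄ = 17.79 / 35 = 0.5083 m/s
v_mean = 0.84 × 0.5083 = 0.4270 m/s
Q = A × v_mean = 17.6 × 0.4270 = 7.514 m³/s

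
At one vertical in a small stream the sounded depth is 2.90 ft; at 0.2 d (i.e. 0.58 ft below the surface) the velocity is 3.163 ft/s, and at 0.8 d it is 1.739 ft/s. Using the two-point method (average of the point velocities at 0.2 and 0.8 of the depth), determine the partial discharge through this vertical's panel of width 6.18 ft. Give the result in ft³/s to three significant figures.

v̄ = (3.163 + 1.739) / 2 = 2.451 ft/s
q = v̄ × d × w = 2.451 × 2.90 × 6.18 = 43.93 ft³/s

43.9 ft³/s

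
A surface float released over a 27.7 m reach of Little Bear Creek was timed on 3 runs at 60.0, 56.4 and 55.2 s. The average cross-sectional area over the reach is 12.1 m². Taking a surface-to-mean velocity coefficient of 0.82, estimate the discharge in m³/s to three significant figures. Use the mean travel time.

t̄ = (60.0 + 56.4 + 55.2) / 3 = 57.2 s
v_surface = L / t̄ = 27.7 / 57.2 = 0.4843 m/s
v_mean = 0.82 × 0.4843 = 0.3971 m/s
Q = A × v_mean = 12.1 × 0.3971 = 4.805 m³/s

4.80 m³/s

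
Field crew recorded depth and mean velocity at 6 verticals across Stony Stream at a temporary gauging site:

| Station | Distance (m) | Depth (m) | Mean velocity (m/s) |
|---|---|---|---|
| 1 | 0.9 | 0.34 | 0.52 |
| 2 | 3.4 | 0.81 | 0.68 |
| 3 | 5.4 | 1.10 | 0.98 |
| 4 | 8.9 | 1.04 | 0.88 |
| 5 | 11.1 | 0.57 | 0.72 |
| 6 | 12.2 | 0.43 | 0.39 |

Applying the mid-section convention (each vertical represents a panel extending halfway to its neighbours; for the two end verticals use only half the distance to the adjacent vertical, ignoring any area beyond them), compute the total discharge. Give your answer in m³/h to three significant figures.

w_1 = (3.4 − 0.9)/2 = 1.25 m; q_1 = 0.52 × 0.34 × 1.25 = 0.2210 m³/s
w_2 = (5.4 − 0.9)/2 = 2.25 m; q_2 = 0.68 × 0.81 × 2.25 = 1.239 m³/s
w_3 = (8.9 − 3.4)/2 = 2.75 m; q_3 = 0.98 × 1.10 × 2.75 = 2.965 m³/s
w_4 = (11.1 − 5.4)/2 = 2.85 m; q_4 = 0.88 × 1.04 × 2.85 = 2.608 m³/s
w_5 = (12.2 − 8.9)/2 = 1.65 m; q_5 = 0.72 × 0.57 × 1.65 = 0.6772 m³/s
w_6 = (12.2 − 11.1)/2 = 0.55 m; q_6 = 0.39 × 0.43 × 0.55 = 0.09224 m³/s
Q = Σ qᵢ = 7.803 m³/s
= 7.803 × 3600 = 28090 m³/h

28100 m³/h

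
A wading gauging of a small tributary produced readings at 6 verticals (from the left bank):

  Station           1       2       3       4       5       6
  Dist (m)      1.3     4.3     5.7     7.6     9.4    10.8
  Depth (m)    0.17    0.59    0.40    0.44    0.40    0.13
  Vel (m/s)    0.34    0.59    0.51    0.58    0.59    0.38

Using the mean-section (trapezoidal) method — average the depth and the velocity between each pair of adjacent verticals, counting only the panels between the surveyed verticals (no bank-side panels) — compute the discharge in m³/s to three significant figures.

1.97 m³/s

Panel 1-2: Δb = 3 m, d̄ = (0.17+0.59)/2 = 0.38, v̄ = (0.34+0.59)/2 = 0.465 → q = 3×0.38×0.465 = 0.5301 m³/s
Panel 2-3: Δb = 1.4 m, d̄ = (0.59+0.40)/2 = 0.495, v̄ = (0.59+0.51)/2 = 0.55 → q = 1.4×0.495×0.55 = 0.3812 m³/s
Panel 3-4: Δb = 1.9 m, d̄ = (0.40+0.44)/2 = 0.42, v̄ = (0.51+0.58)/2 = 0.545 → q = 1.9×0.42×0.545 = 0.4349 m³/s
Panel 4-5: Δb = 1.8 m, d̄ = (0.44+0.40)/2 = 0.42, v̄ = (0.58+0.59)/2 = 0.585 → q = 1.8×0.42×0.585 = 0.4423 m³/s
Panel 5-6: Δb = 1.4 m, d̄ = (0.40+0.13)/2 = 0.265, v̄ = (0.59+0.38)/2 = 0.485 → q = 1.4×0.265×0.485 = 0.1799 m³/s
Q = Σ q = 1.968 m³/s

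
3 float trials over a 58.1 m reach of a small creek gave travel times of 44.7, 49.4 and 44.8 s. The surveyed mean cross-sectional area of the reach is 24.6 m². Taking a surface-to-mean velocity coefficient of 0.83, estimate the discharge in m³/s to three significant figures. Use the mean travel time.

25.6 m³/s

t̄ = (44.7 + 49.4 + 44.8) / 3 = 46.3 s
v_surface = L / t̄ = 58.1 / 46.3 = 1.255 m/s
v_mean = 0.83 × 1.255 = 1.042 m/s
Q = A × v_mean = 24.6 × 1.042 = 25.62 m³/s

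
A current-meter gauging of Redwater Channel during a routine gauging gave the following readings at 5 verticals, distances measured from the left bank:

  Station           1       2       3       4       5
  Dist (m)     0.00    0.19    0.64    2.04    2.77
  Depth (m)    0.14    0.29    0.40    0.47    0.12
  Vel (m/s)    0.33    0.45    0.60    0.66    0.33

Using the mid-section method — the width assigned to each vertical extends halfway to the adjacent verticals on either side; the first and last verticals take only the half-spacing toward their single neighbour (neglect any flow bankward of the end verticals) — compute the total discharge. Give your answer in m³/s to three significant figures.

w_1 = (0.19 − 0.00)/2 = 0.095 m; q_1 = 0.33 × 0.14 × 0.095 = 0.004389 m³/s
w_2 = (0.64 − 0.00)/2 = 0.32 m; q_2 = 0.45 × 0.29 × 0.32 = 0.04176 m³/s
w_3 = (2.04 − 0.19)/2 = 0.925 m; q_3 = 0.60 × 0.40 × 0.925 = 0.2220 m³/s
w_4 = (2.77 − 0.64)/2 = 1.065 m; q_4 = 0.66 × 0.47 × 1.065 = 0.3304 m³/s
w_5 = (2.77 − 2.04)/2 = 0.365 m; q_5 = 0.33 × 0.12 × 0.365 = 0.01445 m³/s
Q = Σ qᵢ = 0.6130 m³/s

0.613 m³/s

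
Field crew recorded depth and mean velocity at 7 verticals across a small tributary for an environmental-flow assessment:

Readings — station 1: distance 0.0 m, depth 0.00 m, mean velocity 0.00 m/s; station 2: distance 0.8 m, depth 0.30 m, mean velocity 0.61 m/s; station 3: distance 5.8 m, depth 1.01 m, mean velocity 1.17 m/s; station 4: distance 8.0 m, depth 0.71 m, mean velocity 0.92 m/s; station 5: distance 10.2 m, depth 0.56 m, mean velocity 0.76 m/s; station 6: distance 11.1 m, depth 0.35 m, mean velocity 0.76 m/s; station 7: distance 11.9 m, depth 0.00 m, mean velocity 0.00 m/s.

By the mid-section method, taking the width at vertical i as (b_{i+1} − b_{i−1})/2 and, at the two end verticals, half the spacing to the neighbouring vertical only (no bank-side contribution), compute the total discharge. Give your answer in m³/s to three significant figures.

7.11 m³/s

w_2 = (5.8 − 0.0)/2 = 2.9 m; q_2 = 0.61 × 0.30 × 2.9 = 0.5307 m³/s
w_3 = (8.0 − 0.8)/2 = 3.6 m; q_3 = 1.17 × 1.01 × 3.6 = 4.254 m³/s
w_4 = (10.2 − 5.8)/2 = 2.2 m; q_4 = 0.92 × 0.71 × 2.2 = 1.437 m³/s
w_5 = (11.1 − 8.0)/2 = 1.55 m; q_5 = 0.76 × 0.56 × 1.55 = 0.6597 m³/s
w_6 = (11.9 − 10.2)/2 = 0.85 m; q_6 = 0.76 × 0.35 × 0.85 = 0.2261 m³/s
Stations 1, 7 contribute zero (depth or velocity is 0).
Q = Σ qᵢ = 7.108 m³/s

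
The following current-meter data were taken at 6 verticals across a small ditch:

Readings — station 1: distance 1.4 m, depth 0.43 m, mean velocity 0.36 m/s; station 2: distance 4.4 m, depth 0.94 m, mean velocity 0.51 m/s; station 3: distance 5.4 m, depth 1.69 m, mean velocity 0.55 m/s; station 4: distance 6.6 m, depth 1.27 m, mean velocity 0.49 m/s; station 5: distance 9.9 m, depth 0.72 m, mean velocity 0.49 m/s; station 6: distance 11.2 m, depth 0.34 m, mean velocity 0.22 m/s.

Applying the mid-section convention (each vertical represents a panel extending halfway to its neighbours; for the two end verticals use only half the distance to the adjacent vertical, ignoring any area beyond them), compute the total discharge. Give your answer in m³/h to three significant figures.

w_1 = (4.4 − 1.4)/2 = 1.5 m; q_1 = 0.36 × 0.43 × 1.5 = 0.2322 m³/s
w_2 = (5.4 − 1.4)/2 = 2 m; q_2 = 0.51 × 0.94 × 2 = 0.9588 m³/s
w_3 = (6.6 − 4.4)/2 = 1.1 m; q_3 = 0.55 × 1.69 × 1.1 = 1.022 m³/s
w_4 = (9.9 − 5.4)/2 = 2.25 m; q_4 = 0.49 × 1.27 × 2.25 = 1.400 m³/s
w_5 = (11.2 − 6.6)/2 = 2.3 m; q_5 = 0.49 × 0.72 × 2.3 = 0.8114 m³/s
w_6 = (11.2 − 9.9)/2 = 0.65 m; q_6 = 0.22 × 0.34 × 0.65 = 0.04862 m³/s
Q = Σ qᵢ = 4.474 m³/s
= 4.474 × 3600 = 16110 m³/h

16100 m³/h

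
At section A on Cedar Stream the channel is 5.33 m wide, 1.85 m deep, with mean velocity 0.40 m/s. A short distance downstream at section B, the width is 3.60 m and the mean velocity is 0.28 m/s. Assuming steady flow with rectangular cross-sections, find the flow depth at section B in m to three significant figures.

Q = A₁V₁ = (5.33×1.85) × 0.40 = 3.944 m³/s
d₂ = Q/(b₂ V₂) = 3.944/(3.60×0.28) = 3.913 m

3.91 m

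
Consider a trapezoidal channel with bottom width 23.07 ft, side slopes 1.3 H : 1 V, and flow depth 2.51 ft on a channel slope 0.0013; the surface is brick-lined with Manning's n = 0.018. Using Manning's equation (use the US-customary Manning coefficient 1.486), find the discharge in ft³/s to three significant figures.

324 ft³/s

A = (b + z·y)·y = (23.07 + 1.3×2.51)×2.51 = 66.10 ft²
P = b + 2y√(1+z²) = 23.07 + 2×2.51×√(1+1.3²) = 31.30 ft
R = A/P = 66.10/31.30 = 2.111 ft
Q = (1.486/n)·A·R^(2/3)·S^(1/2) = (1.486/0.018) × 66.10 × 2.111^(2/3) × 0.0013^(1/2) = 323.8 ft³/s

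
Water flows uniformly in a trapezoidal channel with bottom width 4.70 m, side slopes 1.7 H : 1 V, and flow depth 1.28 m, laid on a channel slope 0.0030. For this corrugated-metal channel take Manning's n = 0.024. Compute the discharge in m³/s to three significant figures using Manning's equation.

18.8 m³/s

A = (b + z·y)·y = (4.70 + 1.7×1.28)×1.28 = 8.801 m²
P = b + 2y√(1+z²) = 4.70 + 2×1.28×√(1+1.7²) = 9.749 m
R = A/P = 8.801/9.749 = 0.9028 m
Q = (1/n)·A·R^(2/3)·S^(1/2) = (1/0.024) × 8.801 × 0.9028^(2/3) × 0.0030^(1/2) = 18.76 m³/s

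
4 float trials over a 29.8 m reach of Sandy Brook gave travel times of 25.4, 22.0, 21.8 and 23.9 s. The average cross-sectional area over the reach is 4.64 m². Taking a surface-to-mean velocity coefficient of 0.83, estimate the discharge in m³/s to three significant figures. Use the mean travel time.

t̄ = (25.4 + 22.0 + 21.8 + 23.9) / 4 = 23.275 s
v_surface = L / t̄ = 29.8 / 23.275 = 1.280 m/s
v_mean = 0.83 × 1.280 = 1.063 m/s
Q = A × v_mean = 4.64 × 1.063 = 4.931 m³/s

4.93 m³/s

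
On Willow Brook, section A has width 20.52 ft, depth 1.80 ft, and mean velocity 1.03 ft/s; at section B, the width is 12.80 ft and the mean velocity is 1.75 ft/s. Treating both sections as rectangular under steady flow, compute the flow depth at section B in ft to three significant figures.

Q = A₁V₁ = (20.52×1.80) × 1.03 = 38.04 ft³/s
d₂ = Q/(b₂ V₂) = 38.04/(12.80×1.75) = 1.698 ft

1.70 ft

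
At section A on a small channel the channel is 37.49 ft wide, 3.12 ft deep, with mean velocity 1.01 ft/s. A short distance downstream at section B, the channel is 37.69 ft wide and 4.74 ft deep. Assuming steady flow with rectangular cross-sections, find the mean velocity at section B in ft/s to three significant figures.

0.661 ft/s

Q = A₁V₁ = (37.49×3.12) × 1.01 = 118.1 ft³/s
A₂ = 37.69 × 4.74 = 178.7 ft²
V₂ = Q/A₂ = 118.1/178.7 = 0.6613 ft/s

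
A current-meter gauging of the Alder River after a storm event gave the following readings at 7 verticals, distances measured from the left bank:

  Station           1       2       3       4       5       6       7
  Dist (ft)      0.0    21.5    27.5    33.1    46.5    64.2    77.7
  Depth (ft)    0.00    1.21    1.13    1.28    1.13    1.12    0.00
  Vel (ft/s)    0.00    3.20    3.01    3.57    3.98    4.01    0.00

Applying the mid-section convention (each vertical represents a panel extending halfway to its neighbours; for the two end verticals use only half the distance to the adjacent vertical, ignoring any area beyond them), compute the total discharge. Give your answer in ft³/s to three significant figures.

256 ft³/s

w_2 = (27.5 − 0.0)/2 = 13.75 ft; q_2 = 3.20 × 1.21 × 13.75 = 53.24 ft³/s
w_3 = (33.1 − 21.5)/2 = 5.8 ft; q_3 = 3.01 × 1.13 × 5.8 = 19.73 ft³/s
w_4 = (46.5 − 27.5)/2 = 9.5 ft; q_4 = 3.57 × 1.28 × 9.5 = 43.41 ft³/s
w_5 = (64.2 − 33.1)/2 = 15.55 ft; q_5 = 3.98 × 1.13 × 15.55 = 69.93 ft³/s
w_6 = (77.7 − 46.5)/2 = 15.6 ft; q_6 = 4.01 × 1.12 × 15.6 = 70.06 ft³/s
Stations 1, 7 contribute zero (depth or velocity is 0).
Q = Σ qᵢ = 256.4 ft³/s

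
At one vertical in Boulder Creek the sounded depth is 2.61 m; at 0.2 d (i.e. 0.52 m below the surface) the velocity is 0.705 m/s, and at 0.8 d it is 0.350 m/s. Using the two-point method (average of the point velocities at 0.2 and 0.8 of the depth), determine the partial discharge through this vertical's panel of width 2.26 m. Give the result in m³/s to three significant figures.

3.11 m³/s

v̄ = (0.705 + 0.350) / 2 = 0.5275 m/s
q = v̄ × d × w = 0.5275 × 2.61 × 2.26 = 3.112 m³/s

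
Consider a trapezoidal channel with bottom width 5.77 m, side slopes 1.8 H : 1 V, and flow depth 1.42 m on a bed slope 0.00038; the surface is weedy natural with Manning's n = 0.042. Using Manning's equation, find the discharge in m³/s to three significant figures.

A = (b + z·y)·y = (5.77 + 1.8×1.42)×1.42 = 11.82 m²
P = b + 2y√(1+z²) = 5.77 + 2×1.42×√(1+1.8²) = 11.62 m
R = A/P = 11.82/11.62 = 1.018 m
Q = (1/n)·A·R^(2/3)·S^(1/2) = (1/0.042) × 11.82 × 1.018^(2/3) × 0.00038^(1/2) = 5.552 m³/s

5.55 m³/s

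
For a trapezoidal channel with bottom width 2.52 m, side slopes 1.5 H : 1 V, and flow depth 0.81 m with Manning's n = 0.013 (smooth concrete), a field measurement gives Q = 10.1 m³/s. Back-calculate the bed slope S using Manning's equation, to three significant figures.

A = (b + z·y)·y = (2.52 + 1.5×0.81)×0.81 = 3.025 m²
P = b + 2y√(1+z²) = 2.52 + 2×0.81×√(1+1.5²) = 5.440 m
R = A/P = 3.025/5.440 = 0.5561 m
S = (Q·n / (1·A·R^(2/3)))² = (10.1×0.013 / (1×3.025×0.6762))² = 0.004119

0.00412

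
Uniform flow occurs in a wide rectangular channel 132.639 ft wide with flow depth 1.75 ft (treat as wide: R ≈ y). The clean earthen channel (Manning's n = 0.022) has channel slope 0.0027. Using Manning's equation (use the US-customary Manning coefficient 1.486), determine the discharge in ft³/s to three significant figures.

1180 ft³/s

A = b·y = 132.639 × 1.75 = 232.1 ft²
Wide channel: R ≈ y = 1.75 ft
Q = (1.486/n)·A·R^(2/3)·S^(1/2) = (1.486/0.022) × 232.1 × 1.750^(2/3) × 0.0027^(1/2) = 1183 ft³/s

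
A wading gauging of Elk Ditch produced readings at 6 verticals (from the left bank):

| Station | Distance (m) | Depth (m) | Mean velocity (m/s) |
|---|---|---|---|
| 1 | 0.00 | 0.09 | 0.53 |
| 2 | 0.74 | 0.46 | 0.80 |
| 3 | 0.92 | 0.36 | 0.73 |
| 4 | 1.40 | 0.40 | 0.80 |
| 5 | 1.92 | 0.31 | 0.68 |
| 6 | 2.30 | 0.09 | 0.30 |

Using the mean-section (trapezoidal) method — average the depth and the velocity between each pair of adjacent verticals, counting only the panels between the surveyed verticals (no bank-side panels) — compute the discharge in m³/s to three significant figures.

0.505 m³/s

Panel 1-2: Δb = 0.74 m, d̄ = (0.09+0.46)/2 = 0.275, v̄ = (0.53+0.80)/2 = 0.665 → q = 0.74×0.275×0.665 = 0.1353 m³/s
Panel 2-3: Δb = 0.18 m, d̄ = (0.46+0.36)/2 = 0.41, v̄ = (0.80+0.73)/2 = 0.765 → q = 0.18×0.41×0.765 = 0.05646 m³/s
Panel 3-4: Δb = 0.48 m, d̄ = (0.36+0.40)/2 = 0.38, v̄ = (0.73+0.80)/2 = 0.765 → q = 0.48×0.38×0.765 = 0.1395 m³/s
Panel 4-5: Δb = 0.52 m, d̄ = (0.40+0.31)/2 = 0.355, v̄ = (0.80+0.68)/2 = 0.74 → q = 0.52×0.355×0.74 = 0.1366 m³/s
Panel 5-6: Δb = 0.38 m, d̄ = (0.31+0.09)/2 = 0.2, v̄ = (0.68+0.30)/2 = 0.49 → q = 0.38×0.2×0.49 = 0.03724 m³/s
Q = Σ q = 0.5052 m³/s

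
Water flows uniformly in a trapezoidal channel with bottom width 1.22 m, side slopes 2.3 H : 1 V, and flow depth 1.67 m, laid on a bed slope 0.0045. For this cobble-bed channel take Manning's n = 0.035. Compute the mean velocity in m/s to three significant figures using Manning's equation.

A = (b + z·y)·y = (1.22 + 2.3×1.67)×1.67 = 8.452 m²
P = b + 2y√(1+z²) = 1.22 + 2×1.67×√(1+2.3²) = 9.597 m
R = A/P = 8.452/9.597 = 0.8807 m
Q = (1/n)·A·R^(2/3)·S^(1/2) = (1/0.035) × 8.452 × 0.8807^(2/3) × 0.0045^(1/2) = 14.88 m³/s
V = Q/A = 14.88/8.452 = 1.761 m/s

1.76 m/s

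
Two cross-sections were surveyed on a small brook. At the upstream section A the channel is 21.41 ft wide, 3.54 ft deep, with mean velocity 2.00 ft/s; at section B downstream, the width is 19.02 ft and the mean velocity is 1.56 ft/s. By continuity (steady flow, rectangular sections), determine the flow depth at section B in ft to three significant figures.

Q = A₁V₁ = (21.41×3.54) × 2.00 = 151.6 ft³/s
d₂ = Q/(b₂ V₂) = 151.6/(19.02×1.56) = 5.109 ft

5.11 ft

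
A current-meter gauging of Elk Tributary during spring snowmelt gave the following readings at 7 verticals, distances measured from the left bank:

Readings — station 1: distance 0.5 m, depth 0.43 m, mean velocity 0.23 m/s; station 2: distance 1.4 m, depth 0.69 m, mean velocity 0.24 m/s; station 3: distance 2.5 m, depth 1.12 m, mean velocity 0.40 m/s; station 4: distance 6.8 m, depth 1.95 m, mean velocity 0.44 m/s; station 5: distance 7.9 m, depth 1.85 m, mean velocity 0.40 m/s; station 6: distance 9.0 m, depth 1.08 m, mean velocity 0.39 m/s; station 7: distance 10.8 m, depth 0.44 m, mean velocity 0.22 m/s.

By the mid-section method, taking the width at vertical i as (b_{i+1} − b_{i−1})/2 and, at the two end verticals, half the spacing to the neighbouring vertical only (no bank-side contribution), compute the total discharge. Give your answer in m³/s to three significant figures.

w_1 = (1.4 − 0.5)/2 = 0.45 m; q_1 = 0.23 × 0.43 × 0.45 = 0.04451 m³/s
w_2 = (2.5 − 0.5)/2 = 1 m; q_2 = 0.24 × 0.69 × 1 = 0.1656 m³/s
w_3 = (6.8 − 1.4)/2 = 2.7 m; q_3 = 0.40 × 1.12 × 2.7 = 1.210 m³/s
w_4 = (7.9 − 2.5)/2 = 2.7 m; q_4 = 0.44 × 1.95 × 2.7 = 2.317 m³/s
w_5 = (9.0 − 6.8)/2 = 1.1 m; q_5 = 0.40 × 1.85 × 1.1 = 0.8140 m³/s
w_6 = (10.8 − 7.9)/2 = 1.45 m; q_6 = 0.39 × 1.08 × 1.45 = 0.6107 m³/s
w_7 = (10.8 − 9.0)/2 = 0.9 m; q_7 = 0.22 × 0.44 × 0.9 = 0.08712 m³/s
Q = Σ qᵢ = 5.248 m³/s

5.25 m³/s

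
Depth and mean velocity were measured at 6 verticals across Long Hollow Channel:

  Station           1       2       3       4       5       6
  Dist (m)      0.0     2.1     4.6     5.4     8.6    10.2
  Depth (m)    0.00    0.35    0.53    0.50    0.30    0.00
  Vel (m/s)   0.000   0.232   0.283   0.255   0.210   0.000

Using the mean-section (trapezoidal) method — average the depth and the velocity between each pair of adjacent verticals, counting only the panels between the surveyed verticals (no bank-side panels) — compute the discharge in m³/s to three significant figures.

Panel 1-2: Δb = 2.1 m, d̄ = (0.00+0.35)/2 = 0.175, v̄ = (0.000+0.232)/2 = 0.116 → q = 2.1×0.175×0.116 = 0.04263 m³/s
Panel 2-3: Δb = 2.5 m, d̄ = (0.35+0.53)/2 = 0.44, v̄ = (0.232+0.283)/2 = 0.2575 → q = 2.5×0.44×0.2575 = 0.2833 m³/s
Panel 3-4: Δb = 0.8 m, d̄ = (0.53+0.50)/2 = 0.515, v̄ = (0.283+0.255)/2 = 0.269 → q = 0.8×0.515×0.269 = 0.1108 m³/s
Panel 4-5: Δb = 3.2 m, d̄ = (0.50+0.30)/2 = 0.4, v̄ = (0.255+0.210)/2 = 0.2325 → q = 3.2×0.4×0.2325 = 0.2976 m³/s
Panel 5-6: Δb = 1.6 m, d̄ = (0.30+0.00)/2 = 0.15, v̄ = (0.210+0.000)/2 = 0.105 → q = 1.6×0.15×0.105 = 0.02520 m³/s
Q = Σ q = 0.7595 m³/s

0.760 m³/s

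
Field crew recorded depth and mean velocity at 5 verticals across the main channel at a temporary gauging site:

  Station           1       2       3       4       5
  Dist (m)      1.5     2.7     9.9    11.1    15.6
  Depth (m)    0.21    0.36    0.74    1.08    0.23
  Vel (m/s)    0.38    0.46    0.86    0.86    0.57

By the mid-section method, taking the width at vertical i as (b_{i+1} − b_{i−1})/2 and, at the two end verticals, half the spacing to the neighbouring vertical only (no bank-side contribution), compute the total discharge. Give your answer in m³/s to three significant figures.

6.36 m³/s

w_1 = (2.7 − 1.5)/2 = 0.6 m; q_1 = 0.38 × 0.21 × 0.6 = 0.04788 m³/s
w_2 = (9.9 − 1.5)/2 = 4.2 m; q_2 = 0.46 × 0.36 × 4.2 = 0.6955 m³/s
w_3 = (11.1 − 2.7)/2 = 4.2 m; q_3 = 0.86 × 0.74 × 4.2 = 2.673 m³/s
w_4 = (15.6 − 9.9)/2 = 2.85 m; q_4 = 0.86 × 1.08 × 2.85 = 2.647 m³/s
w_5 = (15.6 − 11.1)/2 = 2.25 m; q_5 = 0.57 × 0.23 × 2.25 = 0.2950 m³/s
Q = Σ qᵢ = 6.358 m³/s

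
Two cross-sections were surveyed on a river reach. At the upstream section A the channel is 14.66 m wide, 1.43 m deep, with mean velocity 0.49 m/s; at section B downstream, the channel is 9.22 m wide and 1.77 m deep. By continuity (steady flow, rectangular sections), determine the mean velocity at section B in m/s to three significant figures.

0.629 m/s

Q = A₁V₁ = (14.66×1.43) × 0.49 = 10.27 m³/s
A₂ = 9.22 × 1.77 = 16.32 m²
V₂ = Q/A₂ = 10.27/16.32 = 0.6295 m/s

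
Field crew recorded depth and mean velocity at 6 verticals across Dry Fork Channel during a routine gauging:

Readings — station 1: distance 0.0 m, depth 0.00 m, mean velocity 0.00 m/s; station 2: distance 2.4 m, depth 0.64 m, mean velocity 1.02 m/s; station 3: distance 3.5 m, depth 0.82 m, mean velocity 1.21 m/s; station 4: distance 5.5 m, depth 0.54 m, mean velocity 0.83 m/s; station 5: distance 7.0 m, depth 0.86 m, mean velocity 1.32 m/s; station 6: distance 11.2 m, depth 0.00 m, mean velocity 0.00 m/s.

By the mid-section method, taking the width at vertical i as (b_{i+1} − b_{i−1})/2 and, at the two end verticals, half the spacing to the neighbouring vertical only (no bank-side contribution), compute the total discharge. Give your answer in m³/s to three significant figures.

6.70 m³/s

w_2 = (3.5 − 0.0)/2 = 1.75 m; q_2 = 1.02 × 0.64 × 1.75 = 1.142 m³/s
w_3 = (5.5 − 2.4)/2 = 1.55 m; q_3 = 1.21 × 0.82 × 1.55 = 1.538 m³/s
w_4 = (7.0 − 3.5)/2 = 1.75 m; q_4 = 0.83 × 0.54 × 1.75 = 0.7844 m³/s
w_5 = (11.2 − 5.5)/2 = 2.85 m; q_5 = 1.32 × 0.86 × 2.85 = 3.235 m³/s
Stations 1, 6 contribute zero (depth or velocity is 0).
Q = Σ qᵢ = 6.700 m³/s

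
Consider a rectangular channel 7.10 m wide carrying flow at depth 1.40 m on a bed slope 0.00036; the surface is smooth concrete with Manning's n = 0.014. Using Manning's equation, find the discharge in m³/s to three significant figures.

A = b·y = 7.10 × 1.40 = 9.940 m²
P = b + 2y = 7.10 + 2×1.40 = 9.900 m
R = A/P = 9.940/9.900 = 1.004 m
Q = (1/n)·A·R^(2/3)·S^(1/2) = (1/0.014) × 9.940 × 1.004^(2/3) × 0.00036^(1/2) = 13.51 m³/s

13.5 m³/s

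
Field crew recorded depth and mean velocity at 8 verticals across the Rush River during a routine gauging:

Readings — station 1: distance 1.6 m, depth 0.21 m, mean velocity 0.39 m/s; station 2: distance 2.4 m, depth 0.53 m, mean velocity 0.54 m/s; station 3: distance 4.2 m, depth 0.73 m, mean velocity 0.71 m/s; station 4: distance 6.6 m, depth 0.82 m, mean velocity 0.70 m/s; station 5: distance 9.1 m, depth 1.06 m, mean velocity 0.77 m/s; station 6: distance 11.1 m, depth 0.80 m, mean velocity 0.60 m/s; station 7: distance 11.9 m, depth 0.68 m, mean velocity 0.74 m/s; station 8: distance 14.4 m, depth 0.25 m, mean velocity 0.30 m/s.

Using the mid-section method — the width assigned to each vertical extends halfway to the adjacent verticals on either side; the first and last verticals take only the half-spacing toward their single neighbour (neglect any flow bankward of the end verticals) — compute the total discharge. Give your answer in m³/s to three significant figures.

6.33 m³/s

w_1 = (2.4 − 1.6)/2 = 0.4 m; q_1 = 0.39 × 0.21 × 0.4 = 0.03276 m³/s
w_2 = (4.2 − 1.6)/2 = 1.3 m; q_2 = 0.54 × 0.53 × 1.3 = 0.3721 m³/s
w_3 = (6.6 − 2.4)/2 = 2.1 m; q_3 = 0.71 × 0.73 × 2.1 = 1.088 m³/s
w_4 = (9.1 − 4.2)/2 = 2.45 m; q_4 = 0.70 × 0.82 × 2.45 = 1.406 m³/s
w_5 = (11.1 − 6.6)/2 = 2.25 m; q_5 = 0.77 × 1.06 × 2.25 = 1.836 m³/s
w_6 = (11.9 − 9.1)/2 = 1.4 m; q_6 = 0.60 × 0.80 × 1.4 = 0.6720 m³/s
w_7 = (14.4 − 11.1)/2 = 1.65 m; q_7 = 0.74 × 0.68 × 1.65 = 0.8303 m³/s
w_8 = (14.4 − 11.9)/2 = 1.25 m; q_8 = 0.30 × 0.25 × 1.25 = 0.09375 m³/s
Q = Σ qᵢ = 6.332 m³/s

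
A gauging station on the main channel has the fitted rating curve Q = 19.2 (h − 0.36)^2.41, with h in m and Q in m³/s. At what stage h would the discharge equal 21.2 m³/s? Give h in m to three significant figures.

1.40 m

h − h₀ = (Q/C)^(1/b) = (21.2/19.2)^(1/2.41) = 1.042 m
h = 0.36 + 1.042 = 1.402 m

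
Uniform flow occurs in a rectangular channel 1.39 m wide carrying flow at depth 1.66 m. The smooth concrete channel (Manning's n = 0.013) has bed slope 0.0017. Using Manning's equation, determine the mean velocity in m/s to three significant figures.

A = b·y = 1.39 × 1.66 = 2.307 m²
P = b + 2y = 1.39 + 2×1.66 = 4.710 m
R = A/P = 2.307/4.710 = 0.4899 m
Q = (1/n)·A·R^(2/3)·S^(1/2) = (1/0.013) × 2.307 × 0.4899^(2/3) × 0.0017^(1/2) = 4.548 m³/s
V = Q/A = 4.548/2.307 = 1.971 m/s

1.97 m/s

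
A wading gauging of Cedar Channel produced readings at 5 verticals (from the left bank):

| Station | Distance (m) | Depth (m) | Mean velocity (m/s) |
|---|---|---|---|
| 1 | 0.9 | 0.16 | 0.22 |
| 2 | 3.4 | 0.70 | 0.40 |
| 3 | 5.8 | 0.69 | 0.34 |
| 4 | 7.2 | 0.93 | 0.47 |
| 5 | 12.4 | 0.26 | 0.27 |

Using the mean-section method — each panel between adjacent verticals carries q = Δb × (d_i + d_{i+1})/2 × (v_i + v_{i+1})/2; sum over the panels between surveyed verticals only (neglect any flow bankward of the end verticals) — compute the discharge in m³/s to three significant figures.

Panel 1-2: Δb = 2.5 m, d̄ = (0.16+0.70)/2 = 0.43, v̄ = (0.22+0.40)/2 = 0.31 → q = 2.5×0.43×0.31 = 0.3333 m³/s
Panel 2-3: Δb = 2.4 m, d̄ = (0.70+0.69)/2 = 0.695, v̄ = (0.40+0.34)/2 = 0.37 → q = 2.4×0.695×0.37 = 0.6172 m³/s
Panel 3-4: Δb = 1.4 m, d̄ = (0.69+0.93)/2 = 0.81, v̄ = (0.34+0.47)/2 = 0.405 → q = 1.4×0.81×0.405 = 0.4593 m³/s
Panel 4-5: Δb = 5.2 m, d̄ = (0.93+0.26)/2 = 0.595, v̄ = (0.47+0.27)/2 = 0.37 → q = 5.2×0.595×0.37 = 1.145 m³/s
Q = Σ q = 2.554 m³/s

2.55 m³/s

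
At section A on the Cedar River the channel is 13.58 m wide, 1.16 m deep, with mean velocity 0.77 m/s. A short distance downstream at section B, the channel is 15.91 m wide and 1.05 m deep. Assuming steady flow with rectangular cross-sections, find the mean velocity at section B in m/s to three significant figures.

0.726 m/s

Q = A₁V₁ = (13.58×1.16) × 0.77 = 12.13 m³/s
A₂ = 15.91 × 1.05 = 16.71 m²
V₂ = Q/A₂ = 12.13/16.71 = 0.7261 m/s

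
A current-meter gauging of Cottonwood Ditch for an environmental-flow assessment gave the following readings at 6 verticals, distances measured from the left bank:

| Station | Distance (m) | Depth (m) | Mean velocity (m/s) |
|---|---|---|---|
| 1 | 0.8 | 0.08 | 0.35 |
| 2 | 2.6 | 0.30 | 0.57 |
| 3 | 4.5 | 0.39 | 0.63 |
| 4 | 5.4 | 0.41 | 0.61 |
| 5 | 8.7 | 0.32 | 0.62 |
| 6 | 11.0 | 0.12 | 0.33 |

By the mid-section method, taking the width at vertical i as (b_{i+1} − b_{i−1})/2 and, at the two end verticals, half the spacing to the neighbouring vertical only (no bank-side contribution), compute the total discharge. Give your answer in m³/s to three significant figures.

1.81 m³/s

w_1 = (2.6 − 0.8)/2 = 0.9 m; q_1 = 0.35 × 0.08 × 0.9 = 0.02520 m³/s
w_2 = (4.5 − 0.8)/2 = 1.85 m; q_2 = 0.57 × 0.30 × 1.85 = 0.3164 m³/s
w_3 = (5.4 − 2.6)/2 = 1.4 m; q_3 = 0.63 × 0.39 × 1.4 = 0.3440 m³/s
w_4 = (8.7 − 4.5)/2 = 2.1 m; q_4 = 0.61 × 0.41 × 2.1 = 0.5252 m³/s
w_5 = (11.0 − 5.4)/2 = 2.8 m; q_5 = 0.62 × 0.32 × 2.8 = 0.5555 m³/s
w_6 = (11.0 − 8.7)/2 = 1.15 m; q_6 = 0.33 × 0.12 × 1.15 = 0.04554 m³/s
Q = Σ qᵢ = 1.812 m³/s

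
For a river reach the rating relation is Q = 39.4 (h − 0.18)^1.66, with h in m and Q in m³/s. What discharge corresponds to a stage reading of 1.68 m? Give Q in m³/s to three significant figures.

77.2 m³/s

Q = 39.4 × (1.68 − 0.18)^1.66 = 39.4 × 1.5^1.66 = 77.23 m³/s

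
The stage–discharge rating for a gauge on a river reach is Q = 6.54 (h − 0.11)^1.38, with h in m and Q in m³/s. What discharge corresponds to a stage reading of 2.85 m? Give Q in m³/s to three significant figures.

26.3 m³/s

Q = 6.54 × (2.85 − 0.11)^1.38 = 6.54 × 2.74^1.38 = 26.28 m³/s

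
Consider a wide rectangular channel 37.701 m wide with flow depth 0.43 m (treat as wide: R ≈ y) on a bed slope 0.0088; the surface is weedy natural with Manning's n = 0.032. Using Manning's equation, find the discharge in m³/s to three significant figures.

27.1 m³/s

A = b·y = 37.701 × 0.43 = 16.21 m²
Wide channel: R ≈ y = 0.43 m
Q = (1/n)·A·R^(2/3)·S^(1/2) = (1/0.032) × 16.21 × 0.4300^(2/3) × 0.0088^(1/2) = 27.07 m³/s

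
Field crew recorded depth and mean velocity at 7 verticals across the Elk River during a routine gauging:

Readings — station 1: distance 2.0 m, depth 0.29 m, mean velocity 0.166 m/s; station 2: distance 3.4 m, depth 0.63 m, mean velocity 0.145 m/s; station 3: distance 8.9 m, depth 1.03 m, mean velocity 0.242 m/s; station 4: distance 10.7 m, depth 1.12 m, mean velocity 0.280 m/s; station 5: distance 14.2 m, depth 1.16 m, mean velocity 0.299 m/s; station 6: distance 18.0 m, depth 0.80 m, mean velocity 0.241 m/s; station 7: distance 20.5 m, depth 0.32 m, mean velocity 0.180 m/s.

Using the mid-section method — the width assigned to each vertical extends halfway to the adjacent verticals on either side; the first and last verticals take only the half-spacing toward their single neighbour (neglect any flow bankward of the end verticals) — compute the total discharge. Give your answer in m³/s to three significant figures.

w_1 = (3.4 − 2.0)/2 = 0.7 m; q_1 = 0.166 × 0.29 × 0.7 = 0.03370 m³/s
w_2 = (8.9 − 2.0)/2 = 3.45 m; q_2 = 0.145 × 0.63 × 3.45 = 0.3152 m³/s
w_3 = (10.7 − 3.4)/2 = 3.65 m; q_3 = 0.242 × 1.03 × 3.65 = 0.9098 m³/s
w_4 = (14.2 − 8.9)/2 = 2.65 m; q_4 = 0.280 × 1.12 × 2.65 = 0.8310 m³/s
w_5 = (18.0 − 10.7)/2 = 3.65 m; q_5 = 0.299 × 1.16 × 3.65 = 1.266 m³/s
w_6 = (20.5 − 14.2)/2 = 3.15 m; q_6 = 0.241 × 0.80 × 3.15 = 0.6073 m³/s
w_7 = (20.5 − 18.0)/2 = 1.25 m; q_7 = 0.180 × 0.32 × 1.25 = 0.07200 m³/s
Q = Σ qᵢ = 4.035 m³/s

4.03 m³/s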